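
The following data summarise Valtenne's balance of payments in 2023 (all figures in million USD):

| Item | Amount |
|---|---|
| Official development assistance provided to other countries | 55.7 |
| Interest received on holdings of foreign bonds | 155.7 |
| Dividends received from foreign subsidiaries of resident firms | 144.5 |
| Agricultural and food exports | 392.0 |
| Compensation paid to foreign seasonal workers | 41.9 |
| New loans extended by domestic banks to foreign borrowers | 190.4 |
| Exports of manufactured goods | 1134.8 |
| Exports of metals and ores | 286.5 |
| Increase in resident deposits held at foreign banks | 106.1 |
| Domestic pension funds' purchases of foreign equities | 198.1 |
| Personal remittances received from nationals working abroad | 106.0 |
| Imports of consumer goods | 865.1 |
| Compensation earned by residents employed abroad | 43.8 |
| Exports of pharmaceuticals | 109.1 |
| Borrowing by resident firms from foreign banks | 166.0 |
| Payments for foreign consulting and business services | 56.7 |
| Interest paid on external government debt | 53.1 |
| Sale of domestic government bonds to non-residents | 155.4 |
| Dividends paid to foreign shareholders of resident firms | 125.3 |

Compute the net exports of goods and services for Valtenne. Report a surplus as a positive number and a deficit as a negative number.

1000.6

Goods: 286.5 - 865.1 + 109.1 + 392.0 + 1134.8 = 1057.3
Services: -56.7
Trade balance = 1057.3 + (-56.7) = 1000.6
(Excluded from the trade balance — secondary income: official development assistance provided to other countries 55.7, personal remittances received from nationals working abroad 106.0; primary income: interest received on holdings of foreign bonds 155.7, dividends received from foreign subsidiaries of resident firms 144.5, compensation paid to foreign seasonal workers 41.9, compensation earned by residents employed abroad 43.8, interest paid on external government debt 53.1, dividends paid to foreign shareholders of resident firms 125.3; financial account: new loans extended by domestic banks to foreign borrowers 190.4, increase in resident deposits held at foreign banks 106.1, domestic pension funds' purchases of foreign equities 198.1, borrowing by resident firms from foreign banks 166.0, sale of domestic government bonds to non-residents 155.4.)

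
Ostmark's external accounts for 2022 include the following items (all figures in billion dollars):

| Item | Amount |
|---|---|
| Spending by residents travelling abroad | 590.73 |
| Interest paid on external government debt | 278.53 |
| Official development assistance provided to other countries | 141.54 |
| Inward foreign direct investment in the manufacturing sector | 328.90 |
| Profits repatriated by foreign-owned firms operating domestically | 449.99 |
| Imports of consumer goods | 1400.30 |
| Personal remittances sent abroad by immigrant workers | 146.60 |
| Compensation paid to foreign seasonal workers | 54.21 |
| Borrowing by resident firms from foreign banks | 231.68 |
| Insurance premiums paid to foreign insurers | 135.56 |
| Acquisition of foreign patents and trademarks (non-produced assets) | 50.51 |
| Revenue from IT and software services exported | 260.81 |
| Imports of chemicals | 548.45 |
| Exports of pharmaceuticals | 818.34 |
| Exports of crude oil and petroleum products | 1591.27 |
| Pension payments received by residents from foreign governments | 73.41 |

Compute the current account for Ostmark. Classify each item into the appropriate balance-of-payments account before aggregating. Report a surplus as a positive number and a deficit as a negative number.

-1002.08

Goods: -548.45 + 1591.27 - 1400.30 + 818.34 = 460.86
Services: -590.73 - 135.56 + 260.81 = -465.48
Primary income: -449.99 - 54.21 - 278.53 = -782.73
Secondary income: -141.54 - 146.60 + 73.41 = -214.73
Current account = 460.86 + (-465.48) + (-782.73) + (-214.73) = -1002.08
(Excluded from the current account — financial account: inward foreign direct investment in the manufacturing sector 328.90, borrowing by resident firms from foreign banks 231.68; capital account: acquisition of foreign patents and trademarks (non-produced assets) 50.51.)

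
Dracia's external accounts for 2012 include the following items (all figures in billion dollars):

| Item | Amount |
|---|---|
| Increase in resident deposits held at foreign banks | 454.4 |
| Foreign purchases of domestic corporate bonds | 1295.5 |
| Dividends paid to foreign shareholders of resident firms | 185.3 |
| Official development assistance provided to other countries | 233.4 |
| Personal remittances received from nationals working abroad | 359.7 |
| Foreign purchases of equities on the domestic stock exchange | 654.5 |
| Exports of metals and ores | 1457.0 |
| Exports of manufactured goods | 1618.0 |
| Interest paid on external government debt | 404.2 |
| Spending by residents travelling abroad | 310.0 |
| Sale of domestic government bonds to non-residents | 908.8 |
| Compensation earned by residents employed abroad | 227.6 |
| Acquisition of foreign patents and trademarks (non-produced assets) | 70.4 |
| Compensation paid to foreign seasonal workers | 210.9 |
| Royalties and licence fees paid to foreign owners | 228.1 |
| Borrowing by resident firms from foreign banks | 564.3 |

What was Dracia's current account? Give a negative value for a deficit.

Goods: 1457.0 + 1618.0 = 3075.0
Services: -310.0 - 228.1 = -538.1
Primary income: -404.2 - 210.9 + 227.6 - 185.3 = -572.8
Secondary income: 359.7 - 233.4 = 126.3
Current account = 3075.0 + (-538.1) + (-572.8) + 126.3 = 2090.4
(Excluded from the current account — financial account: increase in resident deposits held at foreign banks 454.4, foreign purchases of domestic corporate bonds 1295.5, foreign purchases of equities on the domestic stock exchange 654.5, sale of domestic government bonds to non-residents 908.8, borrowing by resident firms from foreign banks 564.3; capital account: acquisition of foreign patents and trademarks (non-produced assets) 70.4.)

2090.4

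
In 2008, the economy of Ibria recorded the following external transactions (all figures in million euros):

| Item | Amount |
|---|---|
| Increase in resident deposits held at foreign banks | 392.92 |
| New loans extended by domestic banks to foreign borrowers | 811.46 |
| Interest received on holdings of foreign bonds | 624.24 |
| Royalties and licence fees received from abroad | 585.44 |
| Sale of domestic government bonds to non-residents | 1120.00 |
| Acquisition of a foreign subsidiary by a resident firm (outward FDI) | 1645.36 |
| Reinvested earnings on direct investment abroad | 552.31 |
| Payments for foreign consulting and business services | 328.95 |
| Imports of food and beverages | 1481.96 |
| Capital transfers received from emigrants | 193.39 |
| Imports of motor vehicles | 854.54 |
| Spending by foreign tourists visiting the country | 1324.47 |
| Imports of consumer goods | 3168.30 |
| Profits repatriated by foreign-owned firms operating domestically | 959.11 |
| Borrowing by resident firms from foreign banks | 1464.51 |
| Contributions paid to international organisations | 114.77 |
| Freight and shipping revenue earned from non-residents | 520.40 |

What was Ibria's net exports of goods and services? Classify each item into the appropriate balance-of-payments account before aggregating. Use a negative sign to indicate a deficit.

-3403.44

Goods: -1481.96 - 854.54 - 3168.30 = -5504.80
Services: 1324.47 + 585.44 + 520.40 - 328.95 = 2101.36
Trade balance = -5504.80 + 2101.36 = -3403.44
(Excluded from the trade balance — financial account: increase in resident deposits held at foreign banks 392.92, new loans extended by domestic banks to foreign borrowers 811.46, sale of domestic government bonds to non-residents 1120.00, acquisition of a foreign subsidiary by a resident firm (outward FDI) 1645.36, borrowing by resident firms from foreign banks 1464.51; primary income: interest received on holdings of foreign bonds 624.24, reinvested earnings on direct investment abroad 552.31, profits repatriated by foreign-owned firms operating domestically 959.11; capital account: capital transfers received from emigrants 193.39; secondary income: contributions paid to international organisations 114.77.)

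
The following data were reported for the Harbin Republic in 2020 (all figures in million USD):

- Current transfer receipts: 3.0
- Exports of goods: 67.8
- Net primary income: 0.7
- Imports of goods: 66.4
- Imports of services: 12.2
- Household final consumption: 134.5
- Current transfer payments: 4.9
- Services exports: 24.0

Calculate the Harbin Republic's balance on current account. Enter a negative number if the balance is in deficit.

Goods balance = 67.8 - 66.4 = 1.4
Services balance = 24.0 - 12.2 = 11.8
Trade balance (goods + services) = 1.4 + 11.8 = 13.2
Net primary income = 0.7
Net secondary income = 3.0 - 4.9 = -1.9
Current account = 13.2 + 0.7 + (-1.9) = 12.0

12.0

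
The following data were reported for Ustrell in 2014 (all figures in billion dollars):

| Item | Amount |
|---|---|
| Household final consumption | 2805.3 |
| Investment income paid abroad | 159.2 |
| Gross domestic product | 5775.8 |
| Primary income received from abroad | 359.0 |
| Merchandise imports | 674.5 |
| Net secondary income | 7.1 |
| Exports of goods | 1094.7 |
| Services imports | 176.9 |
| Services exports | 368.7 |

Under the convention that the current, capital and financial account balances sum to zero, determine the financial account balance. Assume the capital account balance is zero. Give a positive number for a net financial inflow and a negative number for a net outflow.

Goods balance = 1094.7 - 674.5 = 420.2
Services balance = 368.7 - 176.9 = 191.8
Trade balance (goods + services) = 420.2 + 191.8 = 612.0
Net primary income = 359.0 - 159.2 = 199.8
Net secondary income = 7.1
Current account = 612.0 + 199.8 + 7.1 = 818.9
Financial account = -(818.9) = -818.9

-818.9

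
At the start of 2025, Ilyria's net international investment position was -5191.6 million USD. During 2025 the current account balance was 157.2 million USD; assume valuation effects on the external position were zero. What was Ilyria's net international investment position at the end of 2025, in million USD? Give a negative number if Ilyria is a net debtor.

With no valuation effects, change in NIIP = current account = 157.2
End-of-year NIIP = -5191.6 + 157.2 = -5034.4

-5034.4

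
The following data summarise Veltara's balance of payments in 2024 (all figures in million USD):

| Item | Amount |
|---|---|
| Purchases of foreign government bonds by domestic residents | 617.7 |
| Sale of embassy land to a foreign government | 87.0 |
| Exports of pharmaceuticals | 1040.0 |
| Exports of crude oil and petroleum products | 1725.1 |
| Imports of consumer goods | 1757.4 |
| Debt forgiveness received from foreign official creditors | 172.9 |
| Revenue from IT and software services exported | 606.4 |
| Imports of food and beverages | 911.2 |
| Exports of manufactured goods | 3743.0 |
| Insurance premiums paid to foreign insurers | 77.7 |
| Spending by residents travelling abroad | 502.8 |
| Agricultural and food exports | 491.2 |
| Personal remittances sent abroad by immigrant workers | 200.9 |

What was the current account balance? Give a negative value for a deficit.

4155.7

Goods: 491.2 + 1040.0 + 3743.0 - 1757.4 - 911.2 + 1725.1 = 4330.7
Services: -77.7 - 502.8 + 606.4 = 25.9
Secondary income: -200.9
Current account = 4330.7 + 25.9 + (-200.9) = 4155.7
(Excluded from the current account — financial account: purchases of foreign government bonds by domestic residents 617.7; capital account: sale of embassy land to a foreign government 87.0, debt forgiveness received from foreign official creditors 172.9.)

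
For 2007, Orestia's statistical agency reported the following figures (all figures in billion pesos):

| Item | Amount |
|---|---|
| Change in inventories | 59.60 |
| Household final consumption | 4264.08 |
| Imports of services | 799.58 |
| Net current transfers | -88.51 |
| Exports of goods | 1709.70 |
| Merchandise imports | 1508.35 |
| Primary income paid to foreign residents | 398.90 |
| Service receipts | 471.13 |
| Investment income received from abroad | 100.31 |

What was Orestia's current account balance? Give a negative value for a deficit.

-514.20

Goods balance = 1709.70 - 1508.35 = 201.35
Services balance = 471.13 - 799.58 = -328.45
Trade balance (goods + services) = 201.35 + (-328.45) = -127.10
Net primary income = 100.31 - 398.90 = -298.59
Net secondary income = -88.51
Current account = -127.10 + (-298.59) + (-88.51) = -514.20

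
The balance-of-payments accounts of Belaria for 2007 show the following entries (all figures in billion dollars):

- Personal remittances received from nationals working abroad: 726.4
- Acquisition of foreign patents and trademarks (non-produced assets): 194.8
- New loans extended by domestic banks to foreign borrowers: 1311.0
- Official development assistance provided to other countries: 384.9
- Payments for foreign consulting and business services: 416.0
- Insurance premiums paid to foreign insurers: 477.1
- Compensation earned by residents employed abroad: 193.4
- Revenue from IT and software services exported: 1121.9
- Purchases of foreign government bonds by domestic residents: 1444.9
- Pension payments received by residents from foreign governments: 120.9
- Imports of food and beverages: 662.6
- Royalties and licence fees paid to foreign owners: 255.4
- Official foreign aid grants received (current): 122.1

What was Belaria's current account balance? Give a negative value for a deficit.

Goods: -662.6
Services: 1121.9 - 255.4 - 477.1 - 416.0 = -26.6
Primary income: 193.4
Secondary income: 122.1 + 120.9 + 726.4 - 384.9 = 584.5
Current account = (-662.6) + (-26.6) + 193.4 + 584.5 = 88.7
(Excluded from the current account — capital account: acquisition of foreign patents and trademarks (non-produced assets) 194.8; financial account: new loans extended by domestic banks to foreign borrowers 1311.0, purchases of foreign government bonds by domestic residents 1444.9.)

88.7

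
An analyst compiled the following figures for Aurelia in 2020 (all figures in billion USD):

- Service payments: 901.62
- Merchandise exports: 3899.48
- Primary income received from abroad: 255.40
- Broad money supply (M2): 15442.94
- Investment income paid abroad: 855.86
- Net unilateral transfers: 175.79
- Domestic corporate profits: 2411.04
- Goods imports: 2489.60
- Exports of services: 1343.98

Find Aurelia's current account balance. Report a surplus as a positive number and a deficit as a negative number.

Goods balance = 3899.48 - 2489.60 = 1409.88
Services balance = 1343.98 - 901.62 = 442.36
Trade balance (goods + services) = 1409.88 + 442.36 = 1852.24
Net primary income = 255.40 - 855.86 = -600.46
Net secondary income = 175.79
Current account = 1852.24 + (-600.46) + 175.79 = 1427.57

1427.57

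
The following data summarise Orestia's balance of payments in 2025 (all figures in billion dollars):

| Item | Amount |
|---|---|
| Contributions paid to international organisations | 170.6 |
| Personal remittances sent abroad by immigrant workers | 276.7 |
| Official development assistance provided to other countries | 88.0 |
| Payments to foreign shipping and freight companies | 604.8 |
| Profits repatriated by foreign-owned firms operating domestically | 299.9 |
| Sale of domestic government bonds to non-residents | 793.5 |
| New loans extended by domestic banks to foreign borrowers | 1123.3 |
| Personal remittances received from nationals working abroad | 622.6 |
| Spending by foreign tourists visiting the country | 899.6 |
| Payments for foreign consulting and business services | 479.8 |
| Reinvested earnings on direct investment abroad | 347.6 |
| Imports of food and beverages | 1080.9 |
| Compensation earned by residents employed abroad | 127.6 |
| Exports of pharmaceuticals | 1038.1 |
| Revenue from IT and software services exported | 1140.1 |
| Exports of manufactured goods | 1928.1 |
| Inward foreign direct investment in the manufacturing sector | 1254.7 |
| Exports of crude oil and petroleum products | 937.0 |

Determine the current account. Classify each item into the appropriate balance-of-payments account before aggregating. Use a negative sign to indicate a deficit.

Goods: 937.0 - 1080.9 + 1928.1 + 1038.1 = 2822.3
Services: -479.8 - 604.8 + 899.6 + 1140.1 = 955.1
Primary income: 347.6 - 299.9 + 127.6 = 175.3
Secondary income: -276.7 - 170.6 + 622.6 - 88.0 = 87.3
Current account = 2822.3 + 955.1 + 175.3 + 87.3 = 4040.0
(Excluded from the current account — financial account: sale of domestic government bonds to non-residents 793.5, new loans extended by domestic banks to foreign borrowers 1123.3, inward foreign direct investment in the manufacturing sector 1254.7.)

4040.0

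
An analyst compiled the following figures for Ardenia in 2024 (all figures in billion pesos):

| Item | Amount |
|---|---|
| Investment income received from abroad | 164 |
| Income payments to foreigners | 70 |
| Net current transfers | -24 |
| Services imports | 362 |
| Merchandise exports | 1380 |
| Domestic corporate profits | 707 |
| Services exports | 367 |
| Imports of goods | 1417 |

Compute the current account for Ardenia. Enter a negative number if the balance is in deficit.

38

Goods balance = 1380 - 1417 = -37
Services balance = 367 - 362 = 5
Trade balance (goods + services) = -37 + 5 = -32
Net primary income = 164 - 70 = 94
Net secondary income = -24
Current account = -32 + 94 + (-24) = 38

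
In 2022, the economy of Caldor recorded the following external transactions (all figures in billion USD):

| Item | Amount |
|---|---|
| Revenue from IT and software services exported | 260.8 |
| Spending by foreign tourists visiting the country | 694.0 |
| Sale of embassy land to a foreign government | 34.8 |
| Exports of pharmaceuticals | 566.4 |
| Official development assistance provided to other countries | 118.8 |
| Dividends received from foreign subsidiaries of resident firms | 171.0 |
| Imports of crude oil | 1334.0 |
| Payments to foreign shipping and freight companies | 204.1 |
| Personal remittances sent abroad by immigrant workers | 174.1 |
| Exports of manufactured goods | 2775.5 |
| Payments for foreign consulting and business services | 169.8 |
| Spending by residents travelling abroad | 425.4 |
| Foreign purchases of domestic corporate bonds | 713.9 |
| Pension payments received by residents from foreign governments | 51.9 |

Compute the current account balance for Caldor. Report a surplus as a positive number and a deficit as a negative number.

Goods: -1334.0 + 2775.5 + 566.4 = 2007.9
Services: 694.0 - 204.1 - 169.8 + 260.8 - 425.4 = 155.5
Primary income: 171.0
Secondary income: -174.1 - 118.8 + 51.9 = -241.0
Current account = 2007.9 + 155.5 + 171.0 + (-241.0) = 2093.4
(Excluded from the current account — capital account: sale of embassy land to a foreign government 34.8; financial account: foreign purchases of domestic corporate bonds 713.9.)

2093.4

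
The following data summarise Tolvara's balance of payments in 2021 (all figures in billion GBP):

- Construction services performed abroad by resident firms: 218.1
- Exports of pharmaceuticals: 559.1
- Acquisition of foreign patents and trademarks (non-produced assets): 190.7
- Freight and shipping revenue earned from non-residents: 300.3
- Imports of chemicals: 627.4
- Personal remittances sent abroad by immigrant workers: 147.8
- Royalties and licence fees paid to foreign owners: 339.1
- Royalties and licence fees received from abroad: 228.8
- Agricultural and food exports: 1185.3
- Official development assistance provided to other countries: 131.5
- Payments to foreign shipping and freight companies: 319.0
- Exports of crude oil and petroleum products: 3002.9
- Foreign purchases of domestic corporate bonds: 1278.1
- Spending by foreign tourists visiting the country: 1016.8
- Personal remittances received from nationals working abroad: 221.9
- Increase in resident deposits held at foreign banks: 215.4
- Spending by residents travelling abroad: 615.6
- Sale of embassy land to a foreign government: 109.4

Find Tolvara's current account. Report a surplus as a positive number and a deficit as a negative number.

4552.8

Goods: 1185.3 + 3002.9 + 559.1 - 627.4 = 4119.9
Services: 300.3 - 319.0 - 339.1 - 615.6 + 228.8 + 1016.8 + 218.1 = 490.3
Secondary income: -131.5 - 147.8 + 221.9 = -57.4
Current account = 4119.9 + 490.3 + (-57.4) = 4552.8
(Excluded from the current account — capital account: acquisition of foreign patents and trademarks (non-produced assets) 190.7, sale of embassy land to a foreign government 109.4; financial account: foreign purchases of domestic corporate bonds 1278.1, increase in resident deposits held at foreign banks 215.4.)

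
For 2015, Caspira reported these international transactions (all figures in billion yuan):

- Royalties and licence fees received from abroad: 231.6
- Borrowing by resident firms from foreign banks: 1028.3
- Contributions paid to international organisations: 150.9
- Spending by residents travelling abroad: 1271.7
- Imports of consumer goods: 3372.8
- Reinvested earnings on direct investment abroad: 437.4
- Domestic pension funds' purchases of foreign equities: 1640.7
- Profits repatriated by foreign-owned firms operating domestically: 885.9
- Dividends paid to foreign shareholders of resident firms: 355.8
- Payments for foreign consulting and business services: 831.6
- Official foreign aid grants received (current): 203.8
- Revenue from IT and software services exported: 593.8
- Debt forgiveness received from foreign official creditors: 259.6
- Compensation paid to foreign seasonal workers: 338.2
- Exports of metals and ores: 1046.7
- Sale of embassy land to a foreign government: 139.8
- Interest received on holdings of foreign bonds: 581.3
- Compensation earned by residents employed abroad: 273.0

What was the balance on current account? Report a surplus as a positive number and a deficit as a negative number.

-3839.3

Goods: 1046.7 - 3372.8 = -2326.1
Services: 231.6 - 1271.7 + 593.8 - 831.6 = -1277.9
Primary income: 273.0 - 338.2 + 437.4 - 355.8 - 885.9 + 581.3 = -288.2
Secondary income: -150.9 + 203.8 = 52.9
Current account = (-2326.1) + (-1277.9) + (-288.2) + 52.9 = -3839.3
(Excluded from the current account — financial account: borrowing by resident firms from foreign banks 1028.3, domestic pension funds' purchases of foreign equities 1640.7; capital account: debt forgiveness received from foreign official creditors 259.6, sale of embassy land to a foreign government 139.8.)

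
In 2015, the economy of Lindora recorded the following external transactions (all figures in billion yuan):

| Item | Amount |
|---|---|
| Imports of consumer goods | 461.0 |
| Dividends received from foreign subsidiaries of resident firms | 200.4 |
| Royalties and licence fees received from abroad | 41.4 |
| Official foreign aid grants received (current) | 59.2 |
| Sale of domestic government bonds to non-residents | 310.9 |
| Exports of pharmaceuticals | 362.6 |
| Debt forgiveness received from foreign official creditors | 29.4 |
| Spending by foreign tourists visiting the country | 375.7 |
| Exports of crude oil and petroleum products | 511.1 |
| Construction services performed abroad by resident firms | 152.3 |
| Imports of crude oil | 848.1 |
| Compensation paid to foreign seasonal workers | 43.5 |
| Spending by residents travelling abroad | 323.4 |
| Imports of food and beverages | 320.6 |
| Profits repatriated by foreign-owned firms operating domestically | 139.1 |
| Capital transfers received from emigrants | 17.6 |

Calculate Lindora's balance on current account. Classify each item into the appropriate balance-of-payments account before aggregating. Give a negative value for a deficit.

Goods: 362.6 + 511.1 - 848.1 - 320.6 - 461.0 = -756.0
Services: -323.4 + 41.4 + 152.3 + 375.7 = 246.0
Primary income: 200.4 - 43.5 - 139.1 = 17.8
Secondary income: 59.2
Current account = (-756.0) + 246.0 + 17.8 + 59.2 = -433.0
(Excluded from the current account — financial account: sale of domestic government bonds to non-residents 310.9; capital account: debt forgiveness received from foreign official creditors 29.4, capital transfers received from emigrants 17.6.)

-433.0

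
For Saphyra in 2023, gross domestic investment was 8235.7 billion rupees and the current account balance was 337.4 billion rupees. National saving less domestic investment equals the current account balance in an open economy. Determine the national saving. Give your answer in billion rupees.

8573.1

S = I + CA = 8235.7 + 337.4 = 8573.1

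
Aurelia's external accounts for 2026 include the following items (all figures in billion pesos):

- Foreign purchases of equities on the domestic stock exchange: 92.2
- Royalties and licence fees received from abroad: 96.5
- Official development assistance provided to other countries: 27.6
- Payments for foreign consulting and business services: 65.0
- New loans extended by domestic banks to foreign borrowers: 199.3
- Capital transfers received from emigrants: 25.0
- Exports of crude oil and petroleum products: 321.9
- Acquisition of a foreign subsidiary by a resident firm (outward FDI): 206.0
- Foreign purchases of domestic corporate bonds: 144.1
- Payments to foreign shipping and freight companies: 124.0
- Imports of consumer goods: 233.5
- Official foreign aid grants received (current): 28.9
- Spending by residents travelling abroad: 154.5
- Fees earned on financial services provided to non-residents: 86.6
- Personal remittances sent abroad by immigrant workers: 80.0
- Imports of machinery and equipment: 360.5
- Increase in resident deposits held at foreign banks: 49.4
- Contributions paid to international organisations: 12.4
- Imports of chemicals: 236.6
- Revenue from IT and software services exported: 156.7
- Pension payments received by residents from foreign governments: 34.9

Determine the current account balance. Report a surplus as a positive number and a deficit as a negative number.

Goods: -360.5 - 233.5 + 321.9 - 236.6 = -508.7
Services: 86.6 + 156.7 - 65.0 - 154.5 - 124.0 + 96.5 = -3.7
Secondary income: -80.0 + 34.9 - 27.6 - 12.4 + 28.9 = -56.2
Current account = (-508.7) + (-3.7) + (-56.2) = -568.6
(Excluded from the current account — financial account: foreign purchases of equities on the domestic stock exchange 92.2, new loans extended by domestic banks to foreign borrowers 199.3, acquisition of a foreign subsidiary by a resident firm (outward FDI) 206.0, foreign purchases of domestic corporate bonds 144.1, increase in resident deposits held at foreign banks 49.4; capital account: capital transfers received from emigrants 25.0.)

-568.6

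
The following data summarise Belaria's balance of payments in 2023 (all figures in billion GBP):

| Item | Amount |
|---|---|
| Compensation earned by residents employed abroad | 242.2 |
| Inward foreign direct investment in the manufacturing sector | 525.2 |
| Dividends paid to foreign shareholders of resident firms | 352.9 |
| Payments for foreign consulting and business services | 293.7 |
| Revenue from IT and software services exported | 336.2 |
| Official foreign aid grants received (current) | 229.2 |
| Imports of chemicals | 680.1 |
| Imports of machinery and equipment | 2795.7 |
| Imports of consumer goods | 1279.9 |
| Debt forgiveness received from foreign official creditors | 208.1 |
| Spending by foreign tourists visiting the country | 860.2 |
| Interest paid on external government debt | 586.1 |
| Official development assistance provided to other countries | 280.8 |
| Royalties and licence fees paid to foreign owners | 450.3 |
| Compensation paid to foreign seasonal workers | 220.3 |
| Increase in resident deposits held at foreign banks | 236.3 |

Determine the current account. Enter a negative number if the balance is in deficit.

Goods: -680.1 - 2795.7 - 1279.9 = -4755.7
Services: -450.3 + 860.2 + 336.2 - 293.7 = 452.4
Primary income: 242.2 - 220.3 - 586.1 - 352.9 = -917.1
Secondary income: -280.8 + 229.2 = -51.6
Current account = (-4755.7) + 452.4 + (-917.1) + (-51.6) = -5272.0
(Excluded from the current account — financial account: inward foreign direct investment in the manufacturing sector 525.2, increase in resident deposits held at foreign banks 236.3; capital account: debt forgiveness received from foreign official creditors 208.1.)

-5272.0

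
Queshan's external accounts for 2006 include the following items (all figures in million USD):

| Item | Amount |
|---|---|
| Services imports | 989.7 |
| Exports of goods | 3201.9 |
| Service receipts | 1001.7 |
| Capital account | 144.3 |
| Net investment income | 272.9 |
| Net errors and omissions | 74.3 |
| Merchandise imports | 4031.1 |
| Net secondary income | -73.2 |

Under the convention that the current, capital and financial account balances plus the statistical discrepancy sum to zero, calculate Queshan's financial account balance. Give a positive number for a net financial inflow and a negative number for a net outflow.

398.9

Goods balance = 3201.9 - 4031.1 = -829.2
Services balance = 1001.7 - 989.7 = 12.0
Trade balance (goods + services) = -829.2 + 12.0 = -817.2
Net primary income = 272.9
Net secondary income = -73.2
Current account = -817.2 + 272.9 + (-73.2) = -617.5
Financial account = -(-617.5 + 144.3 + 74.3) = 398.9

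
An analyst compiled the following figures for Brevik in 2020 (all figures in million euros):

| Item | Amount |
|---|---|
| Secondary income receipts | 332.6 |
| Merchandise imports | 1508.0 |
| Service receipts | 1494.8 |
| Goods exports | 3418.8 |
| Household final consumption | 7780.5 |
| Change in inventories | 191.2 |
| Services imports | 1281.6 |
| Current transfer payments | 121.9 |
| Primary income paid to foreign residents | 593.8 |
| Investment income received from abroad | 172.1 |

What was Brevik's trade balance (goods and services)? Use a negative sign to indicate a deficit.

2124.0

Goods balance = 3418.8 - 1508.0 = 1910.8
Services balance = 1494.8 - 1281.6 = 213.2
Trade balance (goods + services) = 1910.8 + 213.2 = 2124.0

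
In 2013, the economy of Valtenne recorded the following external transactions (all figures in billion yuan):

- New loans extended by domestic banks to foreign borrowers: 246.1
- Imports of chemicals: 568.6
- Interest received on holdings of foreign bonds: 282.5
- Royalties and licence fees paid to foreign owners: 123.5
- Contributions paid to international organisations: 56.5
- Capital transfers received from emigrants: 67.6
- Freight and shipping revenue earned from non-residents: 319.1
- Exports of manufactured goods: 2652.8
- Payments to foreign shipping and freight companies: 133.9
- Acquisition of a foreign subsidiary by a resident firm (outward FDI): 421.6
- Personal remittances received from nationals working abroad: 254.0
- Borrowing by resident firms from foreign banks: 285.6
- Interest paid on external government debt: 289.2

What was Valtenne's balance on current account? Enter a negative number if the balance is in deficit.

Goods: -568.6 + 2652.8 = 2084.2
Services: -133.9 + 319.1 - 123.5 = 61.7
Primary income: -289.2 + 282.5 = -6.7
Secondary income: 254.0 - 56.5 = 197.5
Current account = 2084.2 + 61.7 + (-6.7) + 197.5 = 2336.7
(Excluded from the current account — financial account: new loans extended by domestic banks to foreign borrowers 246.1, acquisition of a foreign subsidiary by a resident firm (outward FDI) 421.6, borrowing by resident firms from foreign banks 285.6; capital account: capital transfers received from emigrants 67.6.)

2336.7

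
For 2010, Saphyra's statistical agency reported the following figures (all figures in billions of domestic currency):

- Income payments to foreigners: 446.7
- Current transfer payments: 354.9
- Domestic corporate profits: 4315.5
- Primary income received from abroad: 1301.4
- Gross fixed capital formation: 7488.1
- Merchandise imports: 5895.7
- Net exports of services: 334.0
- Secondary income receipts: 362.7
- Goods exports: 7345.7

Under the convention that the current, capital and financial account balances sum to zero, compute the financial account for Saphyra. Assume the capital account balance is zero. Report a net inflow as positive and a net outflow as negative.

-2646.5

Goods balance = 7345.7 - 5895.7 = 1450.0
Services balance = 334.0
Trade balance (goods + services) = 1450.0 + 334.0 = 1784.0
Net primary income = 1301.4 - 446.7 = 854.7
Net secondary income = 362.7 - 354.9 = 7.8
Current account = 1784.0 + 854.7 + 7.8 = 2646.5
Financial account = -(2646.5) = -2646.5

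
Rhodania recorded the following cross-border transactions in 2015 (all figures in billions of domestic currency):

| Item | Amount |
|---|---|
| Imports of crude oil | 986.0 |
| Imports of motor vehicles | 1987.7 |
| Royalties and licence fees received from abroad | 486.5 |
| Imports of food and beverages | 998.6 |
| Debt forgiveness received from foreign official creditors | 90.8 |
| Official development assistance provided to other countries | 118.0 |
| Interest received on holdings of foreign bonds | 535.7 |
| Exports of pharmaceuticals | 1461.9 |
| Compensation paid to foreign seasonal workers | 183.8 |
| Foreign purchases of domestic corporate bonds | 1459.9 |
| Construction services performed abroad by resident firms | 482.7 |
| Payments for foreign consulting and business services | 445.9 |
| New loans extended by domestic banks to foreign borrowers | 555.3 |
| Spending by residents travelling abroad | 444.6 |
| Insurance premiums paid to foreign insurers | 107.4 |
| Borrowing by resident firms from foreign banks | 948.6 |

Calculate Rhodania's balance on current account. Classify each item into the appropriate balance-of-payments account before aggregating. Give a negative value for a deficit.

-2305.2

Goods: -1987.7 + 1461.9 - 998.6 - 986.0 = -2510.4
Services: 482.7 - 445.9 + 486.5 - 444.6 - 107.4 = -28.7
Primary income: -183.8 + 535.7 = 351.9
Secondary income: -118.0
Current account = (-2510.4) + (-28.7) + 351.9 + (-118.0) = -2305.2
(Excluded from the current account — capital account: debt forgiveness received from foreign official creditors 90.8; financial account: foreign purchases of domestic corporate bonds 1459.9, new loans extended by domestic banks to foreign borrowers 555.3, borrowing by resident firms from foreign banks 948.6.)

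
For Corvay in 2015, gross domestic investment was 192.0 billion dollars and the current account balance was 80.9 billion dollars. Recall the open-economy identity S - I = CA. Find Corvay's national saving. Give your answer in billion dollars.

272.9

S = I + CA = 192.0 + 80.9 = 272.9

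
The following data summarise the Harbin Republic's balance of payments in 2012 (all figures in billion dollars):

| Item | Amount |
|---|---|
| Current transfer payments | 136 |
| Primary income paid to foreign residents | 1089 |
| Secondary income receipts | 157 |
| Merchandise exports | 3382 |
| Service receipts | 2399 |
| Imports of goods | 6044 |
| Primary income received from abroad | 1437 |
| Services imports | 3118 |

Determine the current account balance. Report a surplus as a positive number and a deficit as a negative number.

Goods balance = 3382 - 6044 = -2662
Services balance = 2399 - 3118 = -719
Trade balance (goods + services) = -2662 + (-719) = -3381
Net primary income = 1437 - 1089 = 348
Net secondary income = 157 - 136 = 21
Current account = -3381 + 348 + 21 = -3012

-3012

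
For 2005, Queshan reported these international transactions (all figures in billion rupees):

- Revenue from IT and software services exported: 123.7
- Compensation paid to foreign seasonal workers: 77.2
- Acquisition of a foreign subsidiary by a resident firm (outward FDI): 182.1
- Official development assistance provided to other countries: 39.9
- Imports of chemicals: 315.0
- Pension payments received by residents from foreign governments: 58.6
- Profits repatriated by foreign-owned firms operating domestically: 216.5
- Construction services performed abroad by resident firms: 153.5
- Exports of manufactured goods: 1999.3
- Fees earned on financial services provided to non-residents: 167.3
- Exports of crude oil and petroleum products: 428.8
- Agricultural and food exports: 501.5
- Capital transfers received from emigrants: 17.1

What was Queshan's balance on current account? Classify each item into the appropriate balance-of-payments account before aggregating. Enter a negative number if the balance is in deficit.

2784.1

Goods: 501.5 + 1999.3 + 428.8 - 315.0 = 2614.6
Services: 123.7 + 167.3 + 153.5 = 444.5
Primary income: -77.2 - 216.5 = -293.7
Secondary income: -39.9 + 58.6 = 18.7
Current account = 2614.6 + 444.5 + (-293.7) + 18.7 = 2784.1
(Excluded from the current account — financial account: acquisition of a foreign subsidiary by a resident firm (outward FDI) 182.1; capital account: capital transfers received from emigrants 17.1.)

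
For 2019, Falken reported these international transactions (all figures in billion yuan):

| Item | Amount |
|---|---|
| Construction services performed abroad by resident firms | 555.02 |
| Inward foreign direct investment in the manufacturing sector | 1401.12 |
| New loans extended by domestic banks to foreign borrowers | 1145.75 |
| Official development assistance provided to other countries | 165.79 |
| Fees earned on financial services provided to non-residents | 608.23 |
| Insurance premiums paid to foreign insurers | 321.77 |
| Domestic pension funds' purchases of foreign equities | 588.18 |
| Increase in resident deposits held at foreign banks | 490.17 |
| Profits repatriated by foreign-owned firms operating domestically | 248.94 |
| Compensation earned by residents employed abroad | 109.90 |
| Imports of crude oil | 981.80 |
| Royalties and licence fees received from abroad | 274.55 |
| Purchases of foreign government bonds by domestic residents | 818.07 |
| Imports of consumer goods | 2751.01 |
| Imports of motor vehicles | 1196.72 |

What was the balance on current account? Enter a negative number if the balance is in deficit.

-4118.33

Goods: -2751.01 - 1196.72 - 981.80 = -4929.53
Services: 608.23 - 321.77 + 274.55 + 555.02 = 1116.03
Primary income: 109.90 - 248.94 = -139.04
Secondary income: -165.79
Current account = (-4929.53) + 1116.03 + (-139.04) + (-165.79) = -4118.33
(Excluded from the current account — financial account: inward foreign direct investment in the manufacturing sector 1401.12, new loans extended by domestic banks to foreign borrowers 1145.75, domestic pension funds' purchases of foreign equities 588.18, increase in resident deposits held at foreign banks 490.17, purchases of foreign government bonds by domestic residents 818.07.)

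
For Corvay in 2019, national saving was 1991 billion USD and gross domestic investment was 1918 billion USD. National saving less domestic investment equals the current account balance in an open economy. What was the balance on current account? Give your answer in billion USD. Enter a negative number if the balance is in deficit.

73

CA = S - I = 1991 - 1918 = 73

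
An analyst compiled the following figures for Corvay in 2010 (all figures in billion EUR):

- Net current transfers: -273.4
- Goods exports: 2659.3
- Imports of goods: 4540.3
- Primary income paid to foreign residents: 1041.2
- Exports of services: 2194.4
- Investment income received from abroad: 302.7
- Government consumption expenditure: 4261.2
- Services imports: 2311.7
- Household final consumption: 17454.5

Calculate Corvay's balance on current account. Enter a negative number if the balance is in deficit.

-3010.2

Goods balance = 2659.3 - 4540.3 = -1881.0
Services balance = 2194.4 - 2311.7 = -117.3
Trade balance (goods + services) = -1881.0 + (-117.3) = -1998.3
Net primary income = 302.7 - 1041.2 = -738.5
Net secondary income = -273.4
Current account = -1998.3 + (-738.5) + (-273.4) = -3010.2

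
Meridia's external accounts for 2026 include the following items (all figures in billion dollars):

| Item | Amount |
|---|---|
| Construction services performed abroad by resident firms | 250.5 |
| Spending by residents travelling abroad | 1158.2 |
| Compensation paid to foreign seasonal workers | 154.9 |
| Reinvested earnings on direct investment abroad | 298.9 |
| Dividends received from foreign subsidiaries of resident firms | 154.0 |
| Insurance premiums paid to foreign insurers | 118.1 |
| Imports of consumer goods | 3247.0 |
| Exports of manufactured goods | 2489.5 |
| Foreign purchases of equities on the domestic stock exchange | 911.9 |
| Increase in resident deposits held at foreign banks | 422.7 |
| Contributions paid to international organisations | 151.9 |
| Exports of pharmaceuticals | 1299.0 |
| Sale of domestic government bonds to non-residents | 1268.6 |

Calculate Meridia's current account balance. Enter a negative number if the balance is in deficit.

Goods: 2489.5 + 1299.0 - 3247.0 = 541.5
Services: 250.5 - 1158.2 - 118.1 = -1025.8
Primary income: 154.0 + 298.9 - 154.9 = 298.0
Secondary income: -151.9
Current account = 541.5 + (-1025.8) + 298.0 + (-151.9) = -338.2
(Excluded from the current account — financial account: foreign purchases of equities on the domestic stock exchange 911.9, increase in resident deposits held at foreign banks 422.7, sale of domestic government bonds to non-residents 1268.6.)

-338.2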